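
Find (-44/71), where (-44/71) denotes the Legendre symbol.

1

Reduce the numerator: -44 ≡ 27 (mod 71), so (-44/71) = (27/71).
Both 27 ≡ 3 and 71 ≡ 3 (mod 4), so reciprocity gives (27/71) = -(71/27). Reduce: 71 ≡ 17 (mod 27). Now have -(17/27).
17 ≡ 1 (mod 4), so quadratic reciprocity gives (17/27) = (27/17). Reduce: 27 ≡ 10 (mod 17). Now have -(10/17).
Factor out 2: 10 = 2·5. Since 17 ≡ 1 (mod 8), (2/17) = +1. Now have -(5/17).
5 ≡ 1 (mod 4), so quadratic reciprocity gives (5/17) = (17/5). Reduce: 17 ≡ 2 (mod 5). Now have -(2/5).
Factor out 2: 2 = 2. Since 5 ≡ 5 (mod 8), (2/5) = -1. Now have (1/5).
(1/5) = 1. Collecting the sign factors: 1.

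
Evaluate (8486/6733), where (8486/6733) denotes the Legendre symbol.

(8486/6733)
  = (1753/6733)    [8486 ≡ 1753 mod 6733]
  = (6733/1753)    [QR: 1753 ≡ 1 mod 4, sign kept]
  = (1474/1753)    [6733 ≡ 1474 mod 1753]
  = (737/1753)    [1753 ≡ 1 mod 8 ⇒ (2/1753) = +1]
  = (1753/737)    [QR: 737 ≡ 1 mod 4, sign kept]
  = (279/737)    [1753 ≡ 279 mod 737]
  = (737/279)    [QR: 737 ≡ 1 mod 4, sign kept]
  = (179/279)    [737 ≡ 179 mod 279]
  = -(279/179)    [QR: both ≡ 3 mod 4, sign flips]
  = -(100/179)    [279 ≡ 100 mod 179]
  = -(25/179)    [179 ≡ 3 mod 8 ⇒ (2/179)^2 = +1]
  = -(179/25)    [QR: 25 ≡ 1 mod 4, sign kept]
  = -(4/25)    [179 ≡ 4 mod 25]
  = -(1/25)    [25 ≡ 1 mod 8 ⇒ (2/25)^2 = +1]
  = -1    [(1/25) = 1]

-1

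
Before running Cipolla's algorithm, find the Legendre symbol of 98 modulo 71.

1

(98|71)
  = (27|71)    [98 ≡ 27 mod 71]
  = -(71|27)    [QR: both ≡ 3 mod 4, sign flips]
  = -(17|27)    [71 ≡ 17 mod 27]
  = -(27|17)    [QR: 17 ≡ 1 mod 4, sign kept]
  = -(10|17)    [27 ≡ 10 mod 17]
  = -(5|17)    [17 ≡ 1 mod 8 ⇒ (2|17) = +1]
  = -(17|5)    [QR: 5 ≡ 1 mod 4, sign kept]
  = -(2|5)    [17 ≡ 2 mod 5]
  = (1|5)    [5 ≡ 5 mod 8 ⇒ (2|5) = -1]
  = 1    [(1|5) = 1]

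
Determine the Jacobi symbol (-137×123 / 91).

-1

By multiplicativity, (-137·123 / 91) = (-137 / 91)·(123 / 91).
First factor (-137 / 91):
Reduce the numerator: -137 ≡ 45 (mod 91), so (-137 / 91) = (45 / 91).
45 ≡ 1 (mod 4), so quadratic reciprocity gives (45 / 91) = (91 / 45). Reduce: 91 ≡ 1 (mod 45). Now have (1 / 45).
(1 / 45) = 1. Collecting the sign factors: 1.
Second factor (123 / 91):
Reduce the numerator: 123 ≡ 32 (mod 91), so (123 / 91) = (32 / 91).
Factor out 2: 32 = 2^5. Since 91 ≡ 3 (mod 8), (2 / 91) = -1, and (2 / 91)^5 = -1. Now have -(1 / 91).
(1 / 91) = 1. Collecting the sign factors: -1.
Product: (1)·(-1) = -1.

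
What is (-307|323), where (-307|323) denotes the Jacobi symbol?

1

Reduce the numerator: -307 ≡ 16 (mod 323), so (-307|323) = (16|323).
Factor out 2: 16 = 2^4. Since 323 ≡ 3 (mod 8), (2|323) = -1, and (2|323)^4 = +1. Now have (1|323).
(1|323) = 1. Collecting the sign factors: 1.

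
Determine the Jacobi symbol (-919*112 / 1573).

By multiplicativity, (-919·112 / 1573) = (-919 / 1573)·(112 / 1573).
First factor (-919 / 1573):
(-919 / 1573)
  = (654 / 1573)    [-919 ≡ 654 mod 1573]
  = -(327 / 1573)    [1573 ≡ 5 mod 8 ⇒ (2 / 1573) = -1]
  = -(1573 / 327)    [QR: 1573 ≡ 1 mod 4, sign kept]
  = -(265 / 327)    [1573 ≡ 265 mod 327]
  = -(327 / 265)    [QR: 265 ≡ 1 mod 4, sign kept]
  = -(62 / 265)    [327 ≡ 62 mod 265]
  = -(31 / 265)    [265 ≡ 1 mod 8 ⇒ (2 / 265) = +1]
  = -(265 / 31)    [QR: 265 ≡ 1 mod 4, sign kept]
  = -(17 / 31)    [265 ≡ 17 mod 31]
  = -(31 / 17)    [QR: 17 ≡ 1 mod 4, sign kept]
  = -(14 / 17)    [31 ≡ 14 mod 17]
  = -(7 / 17)    [17 ≡ 1 mod 8 ⇒ (2 / 17) = +1]
  = -(17 / 7)    [QR: 17 ≡ 1 mod 4, sign kept]
  = -(3 / 7)    [17 ≡ 3 mod 7]
  = (7 / 3)    [QR: both ≡ 3 mod 4, sign flips]
  = (1 / 3)    [7 ≡ 1 mod 3]
  = 1    [(1 / 3) = 1]
Second factor (112 / 1573):
(112 / 1573)
  = (7 / 1573)    [1573 ≡ 5 mod 8 ⇒ (2 / 1573)^4 = +1]
  = (1573 / 7)    [QR: 1573 ≡ 1 mod 4, sign kept]
  = (5 / 7)    [1573 ≡ 5 mod 7]
  = (7 / 5)    [QR: 5 ≡ 1 mod 4, sign kept]
  = (2 / 5)    [7 ≡ 2 mod 5]
  = -(1 / 5)    [5 ≡ 5 mod 8 ⇒ (2 / 5) = -1]
  = -1    [(1 / 5) = 1]
Product: (1)·(-1) = -1.

-1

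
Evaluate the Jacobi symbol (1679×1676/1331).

-1

By multiplicativity, (1679·1676/1331) = (1679/1331)·(1676/1331).
First factor (1679/1331):
Reduce the numerator: 1679 ≡ 348 (mod 1331), so (1679/1331) = (348/1331).
Factor out 2: 348 = 2^2·87. Since 1331 ≡ 3 (mod 8), (2/1331) = -1, and (2/1331)^2 = +1. Now have (87/1331).
Both 87 ≡ 3 and 1331 ≡ 3 (mod 4), so reciprocity gives (87/1331) = -(1331/87). Reduce: 1331 ≡ 26 (mod 87). Now have -(26/87).
Factor out 2: 26 = 2·13. Since 87 ≡ 7 (mod 8), (2/87) = +1. Now have -(13/87).
13 ≡ 1 (mod 4), so quadratic reciprocity gives (13/87) = (87/13). Reduce: 87 ≡ 9 (mod 13). Now have -(9/13).
9 ≡ 1 (mod 4), so quadratic reciprocity gives (9/13) = (13/9). Reduce: 13 ≡ 4 (mod 9). Now have -(4/9).
Factor out 2: 4 = 2^2. Since 9 ≡ 1 (mod 8), (2/9) = +1, and (2/9)^2 = +1. Now have -(1/9).
(1/9) = 1. Collecting the sign factors: -1.
Second factor (1676/1331):
Reduce the numerator: 1676 ≡ 345 (mod 1331), so (1676/1331) = (345/1331).
345 ≡ 1 (mod 4), so quadratic reciprocity gives (345/1331) = (1331/345). Reduce: 1331 ≡ 296 (mod 345). Now have (296/345).
Factor out 2: 296 = 2^3·37. Since 345 ≡ 1 (mod 8), (2/345) = +1, and (2/345)^3 = +1. Now have (37/345).
37 ≡ 1 (mod 4), so quadratic reciprocity gives (37/345) = (345/37). Reduce: 345 ≡ 12 (mod 37). Now have (12/37).
Factor out 2: 12 = 2^2·3. Since 37 ≡ 5 (mod 8), (2/37) = -1, and (2/37)^2 = +1. Now have (3/37).
37 ≡ 1 (mod 4), so quadratic reciprocity gives (3/37) = (37/3). Reduce: 37 ≡ 1 (mod 3). Now have (1/3).
(1/3) = 1. Collecting the sign factors: 1.
Product: (-1)·(1) = -1.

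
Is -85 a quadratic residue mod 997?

Reduce the numerator: -85 ≡ 912 (mod 997), so (-85/997) = (912/997).
Factor out 2: 912 = 2^4·57. Since 997 ≡ 5 (mod 8), (2/997) = -1, and (2/997)^4 = +1. Now have (57/997).
57 ≡ 1 (mod 4), so quadratic reciprocity gives (57/997) = (997/57). Reduce: 997 ≡ 28 (mod 57). Now have (28/57).
Factor out 2: 28 = 2^2·7. Since 57 ≡ 1 (mod 8), (2/57) = +1, and (2/57)^2 = +1. Now have (7/57).
57 ≡ 1 (mod 4), so quadratic reciprocity gives (7/57) = (57/7). Reduce: 57 ≡ 1 (mod 7). Now have (1/7).
(1/7) = 1. Collecting the sign factors: 1.
(-85/997) = 1, and 997 is prime, so -85 is a quadratic residue mod 997.

yes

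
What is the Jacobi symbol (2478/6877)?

-1

(2478/6877)
  = -(1239/6877)    [6877 ≡ 5 mod 8 ⇒ (2/6877) = -1]
  = -(6877/1239)    [QR: 6877 ≡ 1 mod 4, sign kept]
  = -(682/1239)    [6877 ≡ 682 mod 1239]
  = -(341/1239)    [1239 ≡ 7 mod 8 ⇒ (2/1239) = +1]
  = -(1239/341)    [QR: 341 ≡ 1 mod 4, sign kept]
  = -(216/341)    [1239 ≡ 216 mod 341]
  = (27/341)    [341 ≡ 5 mod 8 ⇒ (2/341)^3 = -1]
  = (341/27)    [QR: 341 ≡ 1 mod 4, sign kept]
  = (17/27)    [341 ≡ 17 mod 27]
  = (27/17)    [QR: 17 ≡ 1 mod 4, sign kept]
  = (10/17)    [27 ≡ 10 mod 17]
  = (5/17)    [17 ≡ 1 mod 8 ⇒ (2/17) = +1]
  = (17/5)    [QR: 5 ≡ 1 mod 4, sign kept]
  = (2/5)    [17 ≡ 2 mod 5]
  = -(1/5)    [5 ≡ 5 mod 8 ⇒ (2/5) = -1]
  = -1    [(1/5) = 1]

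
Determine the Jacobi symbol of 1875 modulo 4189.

1

4189 ≡ 1 (mod 4), so quadratic reciprocity gives (1875|4189) = (4189|1875). Reduce: 4189 ≡ 439 (mod 1875). Now have (439|1875).
Both 439 ≡ 3 and 1875 ≡ 3 (mod 4), so reciprocity gives (439|1875) = -(1875|439). Reduce: 1875 ≡ 119 (mod 439). Now have -(119|439).
Both 119 ≡ 3 and 439 ≡ 3 (mod 4), so reciprocity gives (119|439) = -(439|119). Reduce: 439 ≡ 82 (mod 119). Now have (82|119).
Factor out 2: 82 = 2·41. Since 119 ≡ 7 (mod 8), (2|119) = +1. Now have (41|119).
41 ≡ 1 (mod 4), so quadratic reciprocity gives (41|119) = (119|41). Reduce: 119 ≡ 37 (mod 41). Now have (37|41).
37 ≡ 1 (mod 4), so quadratic reciprocity gives (37|41) = (41|37). Reduce: 41 ≡ 4 (mod 37). Now have (4|37).
Factor out 2: 4 = 2^2. Since 37 ≡ 5 (mod 8), (2|37) = -1, and (2|37)^2 = +1. Now have (1|37).
(1|37) = 1. Collecting the sign factors: 1.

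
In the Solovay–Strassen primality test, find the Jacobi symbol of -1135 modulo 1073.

Pull out -1: (-1135/1073) = (-1/1073)·(1135/1073). Since 1073 ≡ 1 (mod 4), (-1/1073) = +1. Now have (1135/1073).
Reduce the numerator: 1135 ≡ 62 (mod 1073), so (1135/1073) = (62/1073).
Factor out 2: 62 = 2·31. Since 1073 ≡ 1 (mod 8), (2/1073) = +1. Now have (31/1073).
1073 ≡ 1 (mod 4), so quadratic reciprocity gives (31/1073) = (1073/31). Reduce: 1073 ≡ 19 (mod 31). Now have (19/31).
Both 19 ≡ 3 and 31 ≡ 3 (mod 4), so reciprocity gives (19/31) = -(31/19). Reduce: 31 ≡ 12 (mod 19). Now have -(12/19).
Factor out 2: 12 = 2^2·3. Since 19 ≡ 3 (mod 8), (2/19) = -1, and (2/19)^2 = +1. Now have -(3/19).
Both 3 ≡ 3 and 19 ≡ 3 (mod 4), so reciprocity gives (3/19) = -(19/3). Reduce: 19 ≡ 1 (mod 3). Now have (1/3).
(1/3) = 1. Collecting the sign factors: 1.

1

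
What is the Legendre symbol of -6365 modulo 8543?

1

(-6365|8543)
  = (2178|8543)    [-6365 ≡ 2178 mod 8543]
  = (1089|8543)    [8543 ≡ 7 mod 8 ⇒ (2|8543) = +1]
  = (8543|1089)    [QR: 1089 ≡ 1 mod 4, sign kept]
  = (920|1089)    [8543 ≡ 920 mod 1089]
  = (115|1089)    [1089 ≡ 1 mod 8 ⇒ (2|1089)^3 = +1]
  = (1089|115)    [QR: 1089 ≡ 1 mod 4, sign kept]
  = (54|115)    [1089 ≡ 54 mod 115]
  = -(27|115)    [115 ≡ 3 mod 8 ⇒ (2|115) = -1]
  = (115|27)    [QR: both ≡ 3 mod 4, sign flips]
  = (7|27)    [115 ≡ 7 mod 27]
  = -(27|7)    [QR: both ≡ 3 mod 4, sign flips]
  = -(6|7)    [27 ≡ 6 mod 7]
  = -(3|7)    [7 ≡ 7 mod 8 ⇒ (2|7) = +1]
  = (7|3)    [QR: both ≡ 3 mod 4, sign flips]
  = (1|3)    [7 ≡ 1 mod 3]
  = 1    [(1|3) = 1]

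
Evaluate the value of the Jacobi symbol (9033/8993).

Reduce the numerator: 9033 ≡ 40 (mod 8993), so (9033/8993) = (40/8993).
Factor out 2: 40 = 2^3·5. Since 8993 ≡ 1 (mod 8), (2/8993) = +1, and (2/8993)^3 = +1. Now have (5/8993).
5 ≡ 1 (mod 4), so quadratic reciprocity gives (5/8993) = (8993/5). Reduce: 8993 ≡ 3 (mod 5). Now have (3/5).
5 ≡ 1 (mod 4), so quadratic reciprocity gives (3/5) = (5/3). Reduce: 5 ≡ 2 (mod 3). Now have (2/3).
Factor out 2: 2 = 2. Since 3 ≡ 3 (mod 8), (2/3) = -1. Now have -(1/3).
(1/3) = 1. Collecting the sign factors: -1.

-1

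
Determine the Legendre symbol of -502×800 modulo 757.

1

By multiplicativity, (-502·800/757) = (-502/757)·(800/757).
First factor (-502/757):
(-502/757)
  = (502/757)    [757 ≡ 1 mod 4 ⇒ (-1/757) = +1]
  = -(251/757)    [757 ≡ 5 mod 8 ⇒ (2/757) = -1]
  = -(757/251)    [QR: 757 ≡ 1 mod 4, sign kept]
  = -(4/251)    [757 ≡ 4 mod 251]
  = -(1/251)    [251 ≡ 3 mod 8 ⇒ (2/251)^2 = +1]
  = -1    [(1/251) = 1]
Second factor (800/757):
(800/757)
  = (43/757)    [800 ≡ 43 mod 757]
  = (757/43)    [QR: 757 ≡ 1 mod 4, sign kept]
  = (26/43)    [757 ≡ 26 mod 43]
  = -(13/43)    [43 ≡ 3 mod 8 ⇒ (2/43) = -1]
  = -(43/13)    [QR: 13 ≡ 1 mod 4, sign kept]
  = -(4/13)    [43 ≡ 4 mod 13]
  = -(1/13)    [13 ≡ 5 mod 8 ⇒ (2/13)^2 = +1]
  = -1    [(1/13) = 1]
Product: (-1)·(-1) = 1.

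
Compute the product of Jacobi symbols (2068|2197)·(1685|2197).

-1

By multiplicativity, (2068·1685|2197) = (2068|2197)·(1685|2197).
First factor (2068|2197):
Factor out 2: 2068 = 2^2·517. Since 2197 ≡ 5 (mod 8), (2|2197) = -1, and (2|2197)^2 = +1. Now have (517|2197).
517 ≡ 1 (mod 4), so quadratic reciprocity gives (517|2197) = (2197|517). Reduce: 2197 ≡ 129 (mod 517). Now have (129|517).
129 ≡ 1 (mod 4), so quadratic reciprocity gives (129|517) = (517|129). Reduce: 517 ≡ 1 (mod 129). Now have (1|129).
(1|129) = 1. Collecting the sign factors: 1.
Second factor (1685|2197):
1685 ≡ 1 (mod 4), so quadratic reciprocity gives (1685|2197) = (2197|1685). Reduce: 2197 ≡ 512 (mod 1685). Now have (512|1685).
Factor out 2: 512 = 2^9. Since 1685 ≡ 5 (mod 8), (2|1685) = -1, and (2|1685)^9 = -1. Now have -(1|1685).
(1|1685) = 1. Collecting the sign factors: -1.
Product: (1)·(-1) = -1.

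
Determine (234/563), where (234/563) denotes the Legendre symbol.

Factor out 2: 234 = 2·117. Since 563 ≡ 3 (mod 8), (2/563) = -1. Now have -(117/563).
117 ≡ 1 (mod 4), so quadratic reciprocity gives (117/563) = (563/117). Reduce: 563 ≡ 95 (mod 117). Now have -(95/117).
117 ≡ 1 (mod 4), so quadratic reciprocity gives (95/117) = (117/95). Reduce: 117 ≡ 22 (mod 95). Now have -(22/95).
Factor out 2: 22 = 2·11. Since 95 ≡ 7 (mod 8), (2/95) = +1. Now have -(11/95).
Both 11 ≡ 3 and 95 ≡ 3 (mod 4), so reciprocity gives (11/95) = -(95/11). Reduce: 95 ≡ 7 (mod 11). Now have (7/11).
Both 7 ≡ 3 and 11 ≡ 3 (mod 4), so reciprocity gives (7/11) = -(11/7). Reduce: 11 ≡ 4 (mod 7). Now have -(4/7).
Factor out 2: 4 = 2^2. Since 7 ≡ 7 (mod 8), (2/7) = +1, and (2/7)^2 = +1. Now have -(1/7).
(1/7) = 1. Collecting the sign factors: -1.

-1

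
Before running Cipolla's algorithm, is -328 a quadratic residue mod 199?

(-328|199)
  = -(328|199)    [199 ≡ 3 mod 4 ⇒ (-1|199) = -1]
  = -(129|199)    [328 ≡ 129 mod 199]
  = -(199|129)    [QR: 129 ≡ 1 mod 4, sign kept]
  = -(70|129)    [199 ≡ 70 mod 129]
  = -(35|129)    [129 ≡ 1 mod 8 ⇒ (2|129) = +1]
  = -(129|35)    [QR: 129 ≡ 1 mod 4, sign kept]
  = -(24|35)    [129 ≡ 24 mod 35]
  = (3|35)    [35 ≡ 3 mod 8 ⇒ (2|35)^3 = -1]
  = -(35|3)    [QR: both ≡ 3 mod 4, sign flips]
  = -(2|3)    [35 ≡ 2 mod 3]
  = (1|3)    [3 ≡ 3 mod 8 ⇒ (2|3) = -1]
  = 1    [(1|3) = 1]
(-328|199) = 1, and 199 is prime, so -328 is a quadratic residue mod 199.

yes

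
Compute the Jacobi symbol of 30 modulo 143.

(30/143)
  = (15/143)    [143 ≡ 7 mod 8 ⇒ (2/143) = +1]
  = -(143/15)    [QR: both ≡ 3 mod 4, sign flips]
  = -(8/15)    [143 ≡ 8 mod 15]
  = -(1/15)    [15 ≡ 7 mod 8 ⇒ (2/15)^3 = +1]
  = -1    [(1/15) = 1]

-1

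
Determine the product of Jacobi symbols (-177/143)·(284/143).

-1

By multiplicativity, (-177·284/143) = (-177/143)·(284/143).
First factor (-177/143):
Pull out -1: (-177/143) = (-1/143)·(177/143). Since 143 ≡ 3 (mod 4), (-1/143) = -1. Now have -(177/143).
Reduce the numerator: 177 ≡ 34 (mod 143), so (177/143) = (34/143).
Factor out 2: 34 = 2·17. Since 143 ≡ 7 (mod 8), (2/143) = +1. Now have -(17/143).
17 ≡ 1 (mod 4), so quadratic reciprocity gives (17/143) = (143/17). Reduce: 143 ≡ 7 (mod 17). Now have -(7/17).
17 ≡ 1 (mod 4), so quadratic reciprocity gives (7/17) = (17/7). Reduce: 17 ≡ 3 (mod 7). Now have -(3/7).
Both 3 ≡ 3 and 7 ≡ 3 (mod 4), so reciprocity gives (3/7) = -(7/3). Reduce: 7 ≡ 1 (mod 3). Now have (1/3).
(1/3) = 1. Collecting the sign factors: 1.
Second factor (284/143):
Reduce the numerator: 284 ≡ 141 (mod 143), so (284/143) = (141/143).
141 ≡ 1 (mod 4), so quadratic reciprocity gives (141/143) = (143/141). Reduce: 143 ≡ 2 (mod 141). Now have (2/141).
Factor out 2: 2 = 2. Since 141 ≡ 5 (mod 8), (2/141) = -1. Now have -(1/141).
(1/141) = 1. Collecting the sign factors: -1.
Product: (1)·(-1) = -1.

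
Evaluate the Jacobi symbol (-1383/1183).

(-1383/1183)
  = (983/1183)    [-1383 ≡ 983 mod 1183]
  = -(1183/983)    [QR: both ≡ 3 mod 4, sign flips]
  = -(200/983)    [1183 ≡ 200 mod 983]
  = -(25/983)    [983 ≡ 7 mod 8 ⇒ (2/983)^3 = +1]
  = -(983/25)    [QR: 25 ≡ 1 mod 4, sign kept]
  = -(8/25)    [983 ≡ 8 mod 25]
  = -(1/25)    [25 ≡ 1 mod 8 ⇒ (2/25)^3 = +1]
  = -1    [(1/25) = 1]

-1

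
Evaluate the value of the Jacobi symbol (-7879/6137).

Reduce the numerator: -7879 ≡ 4395 (mod 6137), so (-7879/6137) = (4395/6137).
6137 ≡ 1 (mod 4), so quadratic reciprocity gives (4395/6137) = (6137/4395). Reduce: 6137 ≡ 1742 (mod 4395). Now have (1742/4395).
Factor out 2: 1742 = 2·871. Since 4395 ≡ 3 (mod 8), (2/4395) = -1. Now have -(871/4395).
Both 871 ≡ 3 and 4395 ≡ 3 (mod 4), so reciprocity gives (871/4395) = -(4395/871). Reduce: 4395 ≡ 40 (mod 871). Now have (40/871).
Factor out 2: 40 = 2^3·5. Since 871 ≡ 7 (mod 8), (2/871) = +1, and (2/871)^3 = +1. Now have (5/871).
5 ≡ 1 (mod 4), so quadratic reciprocity gives (5/871) = (871/5). Reduce: 871 ≡ 1 (mod 5). Now have (1/5).
(1/5) = 1. Collecting the sign factors: 1.

1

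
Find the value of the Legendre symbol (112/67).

Reduce the numerator: 112 ≡ 45 (mod 67), so (112/67) = (45/67).
45 ≡ 1 (mod 4), so quadratic reciprocity gives (45/67) = (67/45). Reduce: 67 ≡ 22 (mod 45). Now have (22/45).
Factor out 2: 22 = 2·11. Since 45 ≡ 5 (mod 8), (2/45) = -1. Now have -(11/45).
45 ≡ 1 (mod 4), so quadratic reciprocity gives (11/45) = (45/11). Reduce: 45 ≡ 1 (mod 11). Now have -(1/11).
(1/11) = 1. Collecting the sign factors: -1.

-1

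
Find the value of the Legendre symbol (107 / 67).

1

(107 / 67)
  = (40 / 67)    [107 ≡ 40 mod 67]
  = -(5 / 67)    [67 ≡ 3 mod 8 ⇒ (2 / 67)^3 = -1]
  = -(67 / 5)    [QR: 5 ≡ 1 mod 4, sign kept]
  = -(2 / 5)    [67 ≡ 2 mod 5]
  = (1 / 5)    [5 ≡ 5 mod 8 ⇒ (2 / 5) = -1]
  = 1    [(1 / 5) = 1]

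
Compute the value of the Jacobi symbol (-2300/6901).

Reduce the numerator: -2300 ≡ 4601 (mod 6901), so (-2300/6901) = (4601/6901).
4601 ≡ 1 (mod 4), so quadratic reciprocity gives (4601/6901) = (6901/4601). Reduce: 6901 ≡ 2300 (mod 4601). Now have (2300/4601).
Factor out 2: 2300 = 2^2·575. Since 4601 ≡ 1 (mod 8), (2/4601) = +1, and (2/4601)^2 = +1. Now have (575/4601).
4601 ≡ 1 (mod 4), so quadratic reciprocity gives (575/4601) = (4601/575). Reduce: 4601 ≡ 1 (mod 575). Now have (1/575).
(1/575) = 1. Collecting the sign factors: 1.

1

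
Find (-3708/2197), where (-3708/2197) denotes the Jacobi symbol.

1

(-3708/2197)
  = (686/2197)    [-3708 ≡ 686 mod 2197]
  = -(343/2197)    [2197 ≡ 5 mod 8 ⇒ (2/2197) = -1]
  = -(2197/343)    [QR: 2197 ≡ 1 mod 4, sign kept]
  = -(139/343)    [2197 ≡ 139 mod 343]
  = (343/139)    [QR: both ≡ 3 mod 4, sign flips]
  = (65/139)    [343 ≡ 65 mod 139]
  = (139/65)    [QR: 65 ≡ 1 mod 4, sign kept]
  = (9/65)    [139 ≡ 9 mod 65]
  = (65/9)    [QR: 9 ≡ 1 mod 4, sign kept]
  = (2/9)    [65 ≡ 2 mod 9]
  = (1/9)    [9 ≡ 1 mod 8 ⇒ (2/9) = +1]
  = 1    [(1/9) = 1]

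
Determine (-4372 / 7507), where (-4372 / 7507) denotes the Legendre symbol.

-1

(-4372 / 7507)
  = (3135 / 7507)    [-4372 ≡ 3135 mod 7507]
  = -(7507 / 3135)    [QR: both ≡ 3 mod 4, sign flips]
  = -(1237 / 3135)    [7507 ≡ 1237 mod 3135]
  = -(3135 / 1237)    [QR: 1237 ≡ 1 mod 4, sign kept]
  = -(661 / 1237)    [3135 ≡ 661 mod 1237]
  = -(1237 / 661)    [QR: 661 ≡ 1 mod 4, sign kept]
  = -(576 / 661)    [1237 ≡ 576 mod 661]
  = -(9 / 661)    [661 ≡ 5 mod 8 ⇒ (2 / 661)^6 = +1]
  = -(661 / 9)    [QR: 9 ≡ 1 mod 4, sign kept]
  = -(4 / 9)    [661 ≡ 4 mod 9]
  = -(1 / 9)    [9 ≡ 1 mod 8 ⇒ (2 / 9)^2 = +1]
  = -1    [(1 / 9) = 1]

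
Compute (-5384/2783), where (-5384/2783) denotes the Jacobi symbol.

-1

(-5384/2783)
  = (182/2783)    [-5384 ≡ 182 mod 2783]
  = (91/2783)    [2783 ≡ 7 mod 8 ⇒ (2/2783) = +1]
  = -(2783/91)    [QR: both ≡ 3 mod 4, sign flips]
  = -(53/91)    [2783 ≡ 53 mod 91]
  = -(91/53)    [QR: 53 ≡ 1 mod 4, sign kept]
  = -(38/53)    [91 ≡ 38 mod 53]
  = (19/53)    [53 ≡ 5 mod 8 ⇒ (2/53) = -1]
  = (53/19)    [QR: 53 ≡ 1 mod 4, sign kept]
  = (15/19)    [53 ≡ 15 mod 19]
  = -(19/15)    [QR: both ≡ 3 mod 4, sign flips]
  = -(4/15)    [19 ≡ 4 mod 15]
  = -(1/15)    [15 ≡ 7 mod 8 ⇒ (2/15)^2 = +1]
  = -1    [(1/15) = 1]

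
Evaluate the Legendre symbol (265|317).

-1

265 ≡ 1 (mod 4), so quadratic reciprocity gives (265|317) = (317|265). Reduce: 317 ≡ 52 (mod 265). Now have (52|265).
Factor out 2: 52 = 2^2·13. Since 265 ≡ 1 (mod 8), (2|265) = +1, and (2|265)^2 = +1. Now have (13|265).
13 ≡ 1 (mod 4), so quadratic reciprocity gives (13|265) = (265|13). Reduce: 265 ≡ 5 (mod 13). Now have (5|13).
5 ≡ 1 (mod 4), so quadratic reciprocity gives (5|13) = (13|5). Reduce: 13 ≡ 3 (mod 5). Now have (3|5).
5 ≡ 1 (mod 4), so quadratic reciprocity gives (3|5) = (5|3). Reduce: 5 ≡ 2 (mod 3). Now have (2|3).
Factor out 2: 2 = 2. Since 3 ≡ 3 (mod 8), (2|3) = -1. Now have -(1|3).
(1|3) = 1. Collecting the sign factors: -1.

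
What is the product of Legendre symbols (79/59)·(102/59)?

By multiplicativity, (79·102/59) = (79/59)·(102/59).
First factor (79/59):
(79/59)
  = (20/59)    [79 ≡ 20 mod 59]
  = (5/59)    [59 ≡ 3 mod 8 ⇒ (2/59)^2 = +1]
  = (59/5)    [QR: 5 ≡ 1 mod 4, sign kept]
  = (4/5)    [59 ≡ 4 mod 5]
  = (1/5)    [5 ≡ 5 mod 8 ⇒ (2/5)^2 = +1]
  = 1    [(1/5) = 1]
Second factor (102/59):
(102/59)
  = (43/59)    [102 ≡ 43 mod 59]
  = -(59/43)    [QR: both ≡ 3 mod 4, sign flips]
  = -(16/43)    [59 ≡ 16 mod 43]
  = -(1/43)    [43 ≡ 3 mod 8 ⇒ (2/43)^4 = +1]
  = -1    [(1/43) = 1]
Product: (1)·(-1) = -1.

-1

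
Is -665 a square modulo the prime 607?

yes

Pull out -1: (-665/607) = (-1/607)·(665/607). Since 607 ≡ 3 (mod 4), (-1/607) = -1. Now have -(665/607).
Reduce the numerator: 665 ≡ 58 (mod 607), so (665/607) = (58/607).
Factor out 2: 58 = 2·29. Since 607 ≡ 7 (mod 8), (2/607) = +1. Now have -(29/607).
29 ≡ 1 (mod 4), so quadratic reciprocity gives (29/607) = (607/29). Reduce: 607 ≡ 27 (mod 29). Now have -(27/29).
29 ≡ 1 (mod 4), so quadratic reciprocity gives (27/29) = (29/27). Reduce: 29 ≡ 2 (mod 27). Now have -(2/27).
Factor out 2: 2 = 2. Since 27 ≡ 3 (mod 8), (2/27) = -1. Now have (1/27).
(1/27) = 1. Collecting the sign factors: 1.
(-665/607) = 1, and 607 is prime, so -665 is a quadratic residue mod 607.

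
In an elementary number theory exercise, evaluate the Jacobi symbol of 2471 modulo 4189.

-1

(2471 / 4189)
  = (4189 / 2471)    [QR: 4189 ≡ 1 mod 4, sign kept]
  = (1718 / 2471)    [4189 ≡ 1718 mod 2471]
  = (859 / 2471)    [2471 ≡ 7 mod 8 ⇒ (2 / 2471) = +1]
  = -(2471 / 859)    [QR: both ≡ 3 mod 4, sign flips]
  = -(753 / 859)    [2471 ≡ 753 mod 859]
  = -(859 / 753)    [QR: 753 ≡ 1 mod 4, sign kept]
  = -(106 / 753)    [859 ≡ 106 mod 753]
  = -(53 / 753)    [753 ≡ 1 mod 8 ⇒ (2 / 753) = +1]
  = -(753 / 53)    [QR: 53 ≡ 1 mod 4, sign kept]
  = -(11 / 53)    [753 ≡ 11 mod 53]
  = -(53 / 11)    [QR: 53 ≡ 1 mod 4, sign kept]
  = -(9 / 11)    [53 ≡ 9 mod 11]
  = -(11 / 9)    [QR: 9 ≡ 1 mod 4, sign kept]
  = -(2 / 9)    [11 ≡ 2 mod 9]
  = -(1 / 9)    [9 ≡ 1 mod 8 ⇒ (2 / 9) = +1]
  = -1    [(1 / 9) = 1]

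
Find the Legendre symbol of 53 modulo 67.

-1

53 ≡ 1 (mod 4), so quadratic reciprocity gives (53|67) = (67|53). Reduce: 67 ≡ 14 (mod 53). Now have (14|53).
Factor out 2: 14 = 2·7. Since 53 ≡ 5 (mod 8), (2|53) = -1. Now have -(7|53).
53 ≡ 1 (mod 4), so quadratic reciprocity gives (7|53) = (53|7). Reduce: 53 ≡ 4 (mod 7). Now have -(4|7).
Factor out 2: 4 = 2^2. Since 7 ≡ 7 (mod 8), (2|7) = +1, and (2|7)^2 = +1. Now have -(1|7).
(1|7) = 1. Collecting the sign factors: -1.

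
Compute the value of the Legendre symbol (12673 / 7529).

Reduce the numerator: 12673 ≡ 5144 (mod 7529), so (12673 / 7529) = (5144 / 7529).
Factor out 2: 5144 = 2^3·643. Since 7529 ≡ 1 (mod 8), (2 / 7529) = +1, and (2 / 7529)^3 = +1. Now have (643 / 7529).
7529 ≡ 1 (mod 4), so quadratic reciprocity gives (643 / 7529) = (7529 / 643). Reduce: 7529 ≡ 456 (mod 643). Now have (456 / 643).
Factor out 2: 456 = 2^3·57. Since 643 ≡ 3 (mod 8), (2 / 643) = -1, and (2 / 643)^3 = -1. Now have -(57 / 643).
57 ≡ 1 (mod 4), so quadratic reciprocity gives (57 / 643) = (643 / 57). Reduce: 643 ≡ 16 (mod 57). Now have -(16 / 57).
Factor out 2: 16 = 2^4. Since 57 ≡ 1 (mod 8), (2 / 57) = +1, and (2 / 57)^4 = +1. Now have -(1 / 57).
(1 / 57) = 1. Collecting the sign factors: -1.

-1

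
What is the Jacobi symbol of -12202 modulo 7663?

1

(-12202/7663)
  = (3124/7663)    [-12202 ≡ 3124 mod 7663]
  = (781/7663)    [7663 ≡ 7 mod 8 ⇒ (2/7663)^2 = +1]
  = (7663/781)    [QR: 781 ≡ 1 mod 4, sign kept]
  = (634/781)    [7663 ≡ 634 mod 781]
  = -(317/781)    [781 ≡ 5 mod 8 ⇒ (2/781) = -1]
  = -(781/317)    [QR: 317 ≡ 1 mod 4, sign kept]
  = -(147/317)    [781 ≡ 147 mod 317]
  = -(317/147)    [QR: 317 ≡ 1 mod 4, sign kept]
  = -(23/147)    [317 ≡ 23 mod 147]
  = (147/23)    [QR: both ≡ 3 mod 4, sign flips]
  = (9/23)    [147 ≡ 9 mod 23]
  = (23/9)    [QR: 9 ≡ 1 mod 4, sign kept]
  = (5/9)    [23 ≡ 5 mod 9]
  = (9/5)    [QR: 5 ≡ 1 mod 4, sign kept]
  = (4/5)    [9 ≡ 4 mod 5]
  = (1/5)    [5 ≡ 5 mod 8 ⇒ (2/5)^2 = +1]
  = 1    [(1/5) = 1]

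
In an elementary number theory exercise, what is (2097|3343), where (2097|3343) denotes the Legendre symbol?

(2097|3343)
  = (3343|2097)    [QR: 2097 ≡ 1 mod 4, sign kept]
  = (1246|2097)    [3343 ≡ 1246 mod 2097]
  = (623|2097)    [2097 ≡ 1 mod 8 ⇒ (2|2097) = +1]
  = (2097|623)    [QR: 2097 ≡ 1 mod 4, sign kept]
  = (228|623)    [2097 ≡ 228 mod 623]
  = (57|623)    [623 ≡ 7 mod 8 ⇒ (2|623)^2 = +1]
  = (623|57)    [QR: 57 ≡ 1 mod 4, sign kept]
  = (53|57)    [623 ≡ 53 mod 57]
  = (57|53)    [QR: 53 ≡ 1 mod 4, sign kept]
  = (4|53)    [57 ≡ 4 mod 53]
  = (1|53)    [53 ≡ 5 mod 8 ⇒ (2|53)^2 = +1]
  = 1    [(1|53) = 1]

1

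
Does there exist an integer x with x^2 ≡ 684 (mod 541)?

Reduce the numerator: 684 ≡ 143 (mod 541), so (684/541) = (143/541).
541 ≡ 1 (mod 4), so quadratic reciprocity gives (143/541) = (541/143). Reduce: 541 ≡ 112 (mod 143). Now have (112/143).
Factor out 2: 112 = 2^4·7. Since 143 ≡ 7 (mod 8), (2/143) = +1, and (2/143)^4 = +1. Now have (7/143).
Both 7 ≡ 3 and 143 ≡ 3 (mod 4), so reciprocity gives (7/143) = -(143/7). Reduce: 143 ≡ 3 (mod 7). Now have -(3/7).
Both 3 ≡ 3 and 7 ≡ 3 (mod 4), so reciprocity gives (3/7) = -(7/3). Reduce: 7 ≡ 1 (mod 3). Now have (1/3).
(1/3) = 1. Collecting the sign factors: 1.
The Legendre symbol is 1, so x^2 ≡ 684 (mod 541) has solution.

yes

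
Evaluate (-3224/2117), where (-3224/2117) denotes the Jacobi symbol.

(-3224/2117)
  = (3224/2117)    [2117 ≡ 1 mod 4 ⇒ (-1/2117) = +1]
  = (1107/2117)    [3224 ≡ 1107 mod 2117]
  = (2117/1107)    [QR: 2117 ≡ 1 mod 4, sign kept]
  = (1010/1107)    [2117 ≡ 1010 mod 1107]
  = -(505/1107)    [1107 ≡ 3 mod 8 ⇒ (2/1107) = -1]
  = -(1107/505)    [QR: 505 ≡ 1 mod 4, sign kept]
  = -(97/505)    [1107 ≡ 97 mod 505]
  = -(505/97)    [QR: 97 ≡ 1 mod 4, sign kept]
  = -(20/97)    [505 ≡ 20 mod 97]
  = -(5/97)    [97 ≡ 1 mod 8 ⇒ (2/97)^2 = +1]
  = -(97/5)    [QR: 5 ≡ 1 mod 4, sign kept]
  = -(2/5)    [97 ≡ 2 mod 5]
  = (1/5)    [5 ≡ 5 mod 8 ⇒ (2/5) = -1]
  = 1    [(1/5) = 1]

1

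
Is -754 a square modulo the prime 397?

(-754/397)
  = (40/397)    [-754 ≡ 40 mod 397]
  = -(5/397)    [397 ≡ 5 mod 8 ⇒ (2/397)^3 = -1]
  = -(397/5)    [QR: 5 ≡ 1 mod 4, sign kept]
  = -(2/5)    [397 ≡ 2 mod 5]
  = (1/5)    [5 ≡ 5 mod 8 ⇒ (2/5) = -1]
  = 1    [(1/5) = 1]
(-754/397) = 1, and 397 is prime, so -754 is a quadratic residue mod 397.

yes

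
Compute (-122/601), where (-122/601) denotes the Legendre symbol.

Reduce the numerator: -122 ≡ 479 (mod 601), so (-122/601) = (479/601).
601 ≡ 1 (mod 4), so quadratic reciprocity gives (479/601) = (601/479). Reduce: 601 ≡ 122 (mod 479). Now have (122/479).
Factor out 2: 122 = 2·61. Since 479 ≡ 7 (mod 8), (2/479) = +1. Now have (61/479).
61 ≡ 1 (mod 4), so quadratic reciprocity gives (61/479) = (479/61). Reduce: 479 ≡ 52 (mod 61). Now have (52/61).
Factor out 2: 52 = 2^2·13. Since 61 ≡ 5 (mod 8), (2/61) = -1, and (2/61)^2 = +1. Now have (13/61).
13 ≡ 1 (mod 4), so quadratic reciprocity gives (13/61) = (61/13). Reduce: 61 ≡ 9 (mod 13). Now have (9/13).
9 ≡ 1 (mod 4), so quadratic reciprocity gives (9/13) = (13/9). Reduce: 13 ≡ 4 (mod 9). Now have (4/9).
Factor out 2: 4 = 2^2. Since 9 ≡ 1 (mod 8), (2/9) = +1, and (2/9)^2 = +1. Now have (1/9).
(1/9) = 1. Collecting the sign factors: 1.

1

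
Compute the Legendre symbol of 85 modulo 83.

(85|83)
  = (2|83)    [85 ≡ 2 mod 83]
  = -(1|83)    [83 ≡ 3 mod 8 ⇒ (2|83) = -1]
  = -1    [(1|83) = 1]

-1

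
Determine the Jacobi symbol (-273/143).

Reduce the numerator: -273 ≡ 13 (mod 143), so (-273/143) = (13/143).
13 ≡ 1 (mod 4), so quadratic reciprocity gives (13/143) = (143/13). Reduce: 143 ≡ 0 (mod 13). Now have (0/13).
The numerator is now 0 with denominator 13 > 1: the symbol is 0.

0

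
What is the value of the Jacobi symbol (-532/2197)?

(-532/2197)
  = (1665/2197)    [-532 ≡ 1665 mod 2197]
  = (2197/1665)    [QR: 1665 ≡ 1 mod 4, sign kept]
  = (532/1665)    [2197 ≡ 532 mod 1665]
  = (133/1665)    [1665 ≡ 1 mod 8 ⇒ (2/1665)^2 = +1]
  = (1665/133)    [QR: 133 ≡ 1 mod 4, sign kept]
  = (69/133)    [1665 ≡ 69 mod 133]
  = (133/69)    [QR: 69 ≡ 1 mod 4, sign kept]
  = (64/69)    [133 ≡ 64 mod 69]
  = (1/69)    [69 ≡ 5 mod 8 ⇒ (2/69)^6 = +1]
  = 1    [(1/69) = 1]

1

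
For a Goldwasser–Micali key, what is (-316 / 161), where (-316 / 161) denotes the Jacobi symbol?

-1

(-316 / 161)
  = (6 / 161)    [-316 ≡ 6 mod 161]
  = (3 / 161)    [161 ≡ 1 mod 8 ⇒ (2 / 161) = +1]
  = (161 / 3)    [QR: 161 ≡ 1 mod 4, sign kept]
  = (2 / 3)    [161 ≡ 2 mod 3]
  = -(1 / 3)    [3 ≡ 3 mod 8 ⇒ (2 / 3) = -1]
  = -1    [(1 / 3) = 1]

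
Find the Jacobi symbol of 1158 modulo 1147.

-1

(1158/1147)
  = (11/1147)    [1158 ≡ 11 mod 1147]
  = -(1147/11)    [QR: both ≡ 3 mod 4, sign flips]
  = -(3/11)    [1147 ≡ 3 mod 11]
  = (11/3)    [QR: both ≡ 3 mod 4, sign flips]
  = (2/3)    [11 ≡ 2 mod 3]
  = -(1/3)    [3 ≡ 3 mod 8 ⇒ (2/3) = -1]
  = -1    [(1/3) = 1]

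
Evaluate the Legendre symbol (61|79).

(61|79)
  = (79|61)    [QR: 61 ≡ 1 mod 4, sign kept]
  = (18|61)    [79 ≡ 18 mod 61]
  = -(9|61)    [61 ≡ 5 mod 8 ⇒ (2|61) = -1]
  = -(61|9)    [QR: 9 ≡ 1 mod 4, sign kept]
  = -(7|9)    [61 ≡ 7 mod 9]
  = -(9|7)    [QR: 9 ≡ 1 mod 4, sign kept]
  = -(2|7)    [9 ≡ 2 mod 7]
  = -(1|7)    [7 ≡ 7 mod 8 ⇒ (2|7) = +1]
  = -1    [(1|7) = 1]

-1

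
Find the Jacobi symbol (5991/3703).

-1

(5991/3703)
  = (2288/3703)    [5991 ≡ 2288 mod 3703]
  = (143/3703)    [3703 ≡ 7 mod 8 ⇒ (2/3703)^4 = +1]
  = -(3703/143)    [QR: both ≡ 3 mod 4, sign flips]
  = -(128/143)    [3703 ≡ 128 mod 143]
  = -(1/143)    [143 ≡ 7 mod 8 ⇒ (2/143)^7 = +1]
  = -1    [(1/143) = 1]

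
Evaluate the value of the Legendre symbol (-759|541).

Reduce the numerator: -759 ≡ 323 (mod 541), so (-759|541) = (323|541).
541 ≡ 1 (mod 4), so quadratic reciprocity gives (323|541) = (541|323). Reduce: 541 ≡ 218 (mod 323). Now have (218|323).
Factor out 2: 218 = 2·109. Since 323 ≡ 3 (mod 8), (2|323) = -1. Now have -(109|323).
109 ≡ 1 (mod 4), so quadratic reciprocity gives (109|323) = (323|109). Reduce: 323 ≡ 105 (mod 109). Now have -(105|109).
105 ≡ 1 (mod 4), so quadratic reciprocity gives (105|109) = (109|105). Reduce: 109 ≡ 4 (mod 105). Now have -(4|105).
Factor out 2: 4 = 2^2. Since 105 ≡ 1 (mod 8), (2|105) = +1, and (2|105)^2 = +1. Now have -(1|105).
(1|105) = 1. Collecting the sign factors: -1.

-1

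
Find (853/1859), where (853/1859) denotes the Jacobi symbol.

(853/1859)
  = (1859/853)    [QR: 853 ≡ 1 mod 4, sign kept]
  = (153/853)    [1859 ≡ 153 mod 853]
  = (853/153)    [QR: 153 ≡ 1 mod 4, sign kept]
  = (88/153)    [853 ≡ 88 mod 153]
  = (11/153)    [153 ≡ 1 mod 8 ⇒ (2/153)^3 = +1]
  = (153/11)    [QR: 153 ≡ 1 mod 4, sign kept]
  = (10/11)    [153 ≡ 10 mod 11]
  = -(5/11)    [11 ≡ 3 mod 8 ⇒ (2/11) = -1]
  = -(11/5)    [QR: 5 ≡ 1 mod 4, sign kept]
  = -(1/5)    [11 ≡ 1 mod 5]
  = -1    [(1/5) = 1]

-1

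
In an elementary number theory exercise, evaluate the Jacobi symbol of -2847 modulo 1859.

0

(-2847 / 1859)
  = (871 / 1859)    [-2847 ≡ 871 mod 1859]
  = -(1859 / 871)    [QR: both ≡ 3 mod 4, sign flips]
  = -(117 / 871)    [1859 ≡ 117 mod 871]
  = -(871 / 117)    [QR: 117 ≡ 1 mod 4, sign kept]
  = -(52 / 117)    [871 ≡ 52 mod 117]
  = -(13 / 117)    [117 ≡ 5 mod 8 ⇒ (2 / 117)^2 = +1]
  = -(117 / 13)    [QR: 13 ≡ 1 mod 4, sign kept]
  = -(0 / 13)    [117 ≡ 0 mod 13]
  = 0    [numerator 0, gcd > 1]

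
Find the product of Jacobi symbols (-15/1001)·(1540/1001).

By multiplicativity, (-15·1540/1001) = (-15/1001)·(1540/1001).
First factor (-15/1001):
(-15/1001)
  = (15/1001)    [1001 ≡ 1 mod 4 ⇒ (-1/1001) = +1]
  = (1001/15)    [QR: 1001 ≡ 1 mod 4, sign kept]
  = (11/15)    [1001 ≡ 11 mod 15]
  = -(15/11)    [QR: both ≡ 3 mod 4, sign flips]
  = -(4/11)    [15 ≡ 4 mod 11]
  = -(1/11)    [11 ≡ 3 mod 8 ⇒ (2/11)^2 = +1]
  = -1    [(1/11) = 1]
Second factor (1540/1001):
(1540/1001)
  = (539/1001)    [1540 ≡ 539 mod 1001]
  = (1001/539)    [QR: 1001 ≡ 1 mod 4, sign kept]
  = (462/539)    [1001 ≡ 462 mod 539]
  = -(231/539)    [539 ≡ 3 mod 8 ⇒ (2/539) = -1]
  = (539/231)    [QR: both ≡ 3 mod 4, sign flips]
  = (77/231)    [539 ≡ 77 mod 231]
  = (231/77)    [QR: 77 ≡ 1 mod 4, sign kept]
  = (0/77)    [231 ≡ 0 mod 77]
  = 0    [numerator 0, gcd > 1]
Product: (-1)·(0) = 0.

0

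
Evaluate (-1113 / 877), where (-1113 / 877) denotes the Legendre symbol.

Pull out -1: (-1113 / 877) = (-1 / 877)·(1113 / 877). Since 877 ≡ 1 (mod 4), (-1 / 877) = +1. Now have (1113 / 877).
Reduce the numerator: 1113 ≡ 236 (mod 877), so (1113 / 877) = (236 / 877).
Factor out 2: 236 = 2^2·59. Since 877 ≡ 5 (mod 8), (2 / 877) = -1, and (2 / 877)^2 = +1. Now have (59 / 877).
877 ≡ 1 (mod 4), so quadratic reciprocity gives (59 / 877) = (877 / 59). Reduce: 877 ≡ 51 (mod 59). Now have (51 / 59).
Both 51 ≡ 3 and 59 ≡ 3 (mod 4), so reciprocity gives (51 / 59) = -(59 / 51). Reduce: 59 ≡ 8 (mod 51). Now have -(8 / 51).
Factor out 2: 8 = 2^3. Since 51 ≡ 3 (mod 8), (2 / 51) = -1, and (2 / 51)^3 = -1. Now have (1 / 51).
(1 / 51) = 1. Collecting the sign factors: 1.

1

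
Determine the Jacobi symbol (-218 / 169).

1

(-218 / 169)
  = (120 / 169)    [-218 ≡ 120 mod 169]
  = (15 / 169)    [169 ≡ 1 mod 8 ⇒ (2 / 169)^3 = +1]
  = (169 / 15)    [QR: 169 ≡ 1 mod 4, sign kept]
  = (4 / 15)    [169 ≡ 4 mod 15]
  = (1 / 15)    [15 ≡ 7 mod 8 ⇒ (2 / 15)^2 = +1]
  = 1    [(1 / 15) = 1]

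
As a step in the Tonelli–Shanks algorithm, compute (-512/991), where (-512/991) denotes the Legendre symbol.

-1

Pull out -1: (-512/991) = (-1/991)·(512/991). Since 991 ≡ 3 (mod 4), (-1/991) = -1. Now have -(512/991).
Factor out 2: 512 = 2^9. Since 991 ≡ 7 (mod 8), (2/991) = +1, and (2/991)^9 = +1. Now have -(1/991).
(1/991) = 1. Collecting the sign factors: -1.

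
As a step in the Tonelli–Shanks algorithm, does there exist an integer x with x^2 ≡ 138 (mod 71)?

(138/71)
  = (67/71)    [138 ≡ 67 mod 71]
  = -(71/67)    [QR: both ≡ 3 mod 4, sign flips]
  = -(4/67)    [71 ≡ 4 mod 67]
  = -(1/67)    [67 ≡ 3 mod 8 ⇒ (2/67)^2 = +1]
  = -1    [(1/67) = 1]
(138/71) = -1, and 71 is prime, so 138 is not a quadratic residue mod 71.

no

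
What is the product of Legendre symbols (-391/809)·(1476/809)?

By multiplicativity, (-391·1476/809) = (-391/809)·(1476/809).
First factor (-391/809):
Reduce the numerator: -391 ≡ 418 (mod 809), so (-391/809) = (418/809).
Factor out 2: 418 = 2·209. Since 809 ≡ 1 (mod 8), (2/809) = +1. Now have (209/809).
209 ≡ 1 (mod 4), so quadratic reciprocity gives (209/809) = (809/209). Reduce: 809 ≡ 182 (mod 209). Now have (182/209).
Factor out 2: 182 = 2·91. Since 209 ≡ 1 (mod 8), (2/209) = +1. Now have (91/209).
209 ≡ 1 (mod 4), so quadratic reciprocity gives (91/209) = (209/91). Reduce: 209 ≡ 27 (mod 91). Now have (27/91).
Both 27 ≡ 3 and 91 ≡ 3 (mod 4), so reciprocity gives (27/91) = -(91/27). Reduce: 91 ≡ 10 (mod 27). Now have -(10/27).
Factor out 2: 10 = 2·5. Since 27 ≡ 3 (mod 8), (2/27) = -1. Now have (5/27).
5 ≡ 1 (mod 4), so quadratic reciprocity gives (5/27) = (27/5). Reduce: 27 ≡ 2 (mod 5). Now have (2/5).
Factor out 2: 2 = 2. Since 5 ≡ 5 (mod 8), (2/5) = -1. Now have -(1/5).
(1/5) = 1. Collecting the sign factors: -1.
Second factor (1476/809):
Reduce the numerator: 1476 ≡ 667 (mod 809), so (1476/809) = (667/809).
809 ≡ 1 (mod 4), so quadratic reciprocity gives (667/809) = (809/667). Reduce: 809 ≡ 142 (mod 667). Now have (142/667).
Factor out 2: 142 = 2·71. Since 667 ≡ 3 (mod 8), (2/667) = -1. Now have -(71/667).
Both 71 ≡ 3 and 667 ≡ 3 (mod 4), so reciprocity gives (71/667) = -(667/71). Reduce: 667 ≡ 28 (mod 71). Now have (28/71).
Factor out 2: 28 = 2^2·7. Since 71 ≡ 7 (mod 8), (2/71) = +1, and (2/71)^2 = +1. Now have (7/71).
Both 7 ≡ 3 and 71 ≡ 3 (mod 4), so reciprocity gives (7/71) = -(71/7). Reduce: 71 ≡ 1 (mod 7). Now have -(1/7).
(1/7) = 1. Collecting the sign factors: -1.
Product: (-1)·(-1) = 1.

1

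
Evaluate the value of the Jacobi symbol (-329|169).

1

Pull out -1: (-329|169) = (-1|169)·(329|169). Since 169 ≡ 1 (mod 4), (-1|169) = +1. Now have (329|169).
Reduce the numerator: 329 ≡ 160 (mod 169), so (329|169) = (160|169).
Factor out 2: 160 = 2^5·5. Since 169 ≡ 1 (mod 8), (2|169) = +1, and (2|169)^5 = +1. Now have (5|169).
5 ≡ 1 (mod 4), so quadratic reciprocity gives (5|169) = (169|5). Reduce: 169 ≡ 4 (mod 5). Now have (4|5).
Factor out 2: 4 = 2^2. Since 5 ≡ 5 (mod 8), (2|5) = -1, and (2|5)^2 = +1. Now have (1|5).
(1|5) = 1. Collecting the sign factors: 1.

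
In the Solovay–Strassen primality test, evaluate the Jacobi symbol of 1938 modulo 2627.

(1938 / 2627)
  = -(969 / 2627)    [2627 ≡ 3 mod 8 ⇒ (2 / 2627) = -1]
  = -(2627 / 969)    [QR: 969 ≡ 1 mod 4, sign kept]
  = -(689 / 969)    [2627 ≡ 689 mod 969]
  = -(969 / 689)    [QR: 689 ≡ 1 mod 4, sign kept]
  = -(280 / 689)    [969 ≡ 280 mod 689]
  = -(35 / 689)    [689 ≡ 1 mod 8 ⇒ (2 / 689)^3 = +1]
  = -(689 / 35)    [QR: 689 ≡ 1 mod 4, sign kept]
  = -(24 / 35)    [689 ≡ 24 mod 35]
  = (3 / 35)    [35 ≡ 3 mod 8 ⇒ (2 / 35)^3 = -1]
  = -(35 / 3)    [QR: both ≡ 3 mod 4, sign flips]
  = -(2 / 3)    [35 ≡ 2 mod 3]
  = (1 / 3)    [3 ≡ 3 mod 8 ⇒ (2 / 3) = -1]
  = 1    [(1 / 3) = 1]

1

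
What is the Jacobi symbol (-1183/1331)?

1

Reduce the numerator: -1183 ≡ 148 (mod 1331), so (-1183/1331) = (148/1331).
Factor out 2: 148 = 2^2·37. Since 1331 ≡ 3 (mod 8), (2/1331) = -1, and (2/1331)^2 = +1. Now have (37/1331).
37 ≡ 1 (mod 4), so quadratic reciprocity gives (37/1331) = (1331/37). Reduce: 1331 ≡ 36 (mod 37). Now have (36/37).
Factor out 2: 36 = 2^2·9. Since 37 ≡ 5 (mod 8), (2/37) = -1, and (2/37)^2 = +1. Now have (9/37).
9 ≡ 1 (mod 4), so quadratic reciprocity gives (9/37) = (37/9). Reduce: 37 ≡ 1 (mod 9). Now have (1/9).
(1/9) = 1. Collecting the sign factors: 1.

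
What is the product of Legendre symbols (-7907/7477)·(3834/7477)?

1

By multiplicativity, (-7907·3834/7477) = (-7907/7477)·(3834/7477).
First factor (-7907/7477):
(-7907/7477)
  = (7047/7477)    [-7907 ≡ 7047 mod 7477]
  = (7477/7047)    [QR: 7477 ≡ 1 mod 4, sign kept]
  = (430/7047)    [7477 ≡ 430 mod 7047]
  = (215/7047)    [7047 ≡ 7 mod 8 ⇒ (2/7047) = +1]
  = -(7047/215)    [QR: both ≡ 3 mod 4, sign flips]
  = -(167/215)    [7047 ≡ 167 mod 215]
  = (215/167)    [QR: both ≡ 3 mod 4, sign flips]
  = (48/167)    [215 ≡ 48 mod 167]
  = (3/167)    [167 ≡ 7 mod 8 ⇒ (2/167)^4 = +1]
  = -(167/3)    [QR: both ≡ 3 mod 4, sign flips]
  = -(2/3)    [167 ≡ 2 mod 3]
  = (1/3)    [3 ≡ 3 mod 8 ⇒ (2/3) = -1]
  = 1    [(1/3) = 1]
Second factor (3834/7477):
(3834/7477)
  = -(1917/7477)    [7477 ≡ 5 mod 8 ⇒ (2/7477) = -1]
  = -(7477/1917)    [QR: 1917 ≡ 1 mod 4, sign kept]
  = -(1726/1917)    [7477 ≡ 1726 mod 1917]
  = (863/1917)    [1917 ≡ 5 mod 8 ⇒ (2/1917) = -1]
  = (1917/863)    [QR: 1917 ≡ 1 mod 4, sign kept]
  = (191/863)    [1917 ≡ 191 mod 863]
  = -(863/191)    [QR: both ≡ 3 mod 4, sign flips]
  = -(99/191)    [863 ≡ 99 mod 191]
  = (191/99)    [QR: both ≡ 3 mod 4, sign flips]
  = (92/99)    [191 ≡ 92 mod 99]
  = (23/99)    [99 ≡ 3 mod 8 ⇒ (2/99)^2 = +1]
  = -(99/23)    [QR: both ≡ 3 mod 4, sign flips]
  = -(7/23)    [99 ≡ 7 mod 23]
  = (23/7)    [QR: both ≡ 3 mod 4, sign flips]
  = (2/7)    [23 ≡ 2 mod 7]
  = (1/7)    [7 ≡ 7 mod 8 ⇒ (2/7) = +1]
  = 1    [(1/7) = 1]
Product: (1)·(1) = 1.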